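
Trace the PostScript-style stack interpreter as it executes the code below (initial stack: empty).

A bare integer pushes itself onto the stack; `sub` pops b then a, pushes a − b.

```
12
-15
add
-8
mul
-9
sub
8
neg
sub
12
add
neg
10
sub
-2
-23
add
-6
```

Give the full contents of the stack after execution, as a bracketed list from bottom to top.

12  → 12
-15 → 12 -15
add → -3
-8  → -3 -8
mul → 24
-9  → 24 -9
sub → 33
8   → 33 8
neg → 33 -8
sub → 41
12  → 41 12
add → 53
neg → -53
10  → -53 10
sub → -63
-2  → -63 -2
-23 → -63 -2 -23
add → -63 -25
-6  → -63 -25 -6

[-63, -25, -6]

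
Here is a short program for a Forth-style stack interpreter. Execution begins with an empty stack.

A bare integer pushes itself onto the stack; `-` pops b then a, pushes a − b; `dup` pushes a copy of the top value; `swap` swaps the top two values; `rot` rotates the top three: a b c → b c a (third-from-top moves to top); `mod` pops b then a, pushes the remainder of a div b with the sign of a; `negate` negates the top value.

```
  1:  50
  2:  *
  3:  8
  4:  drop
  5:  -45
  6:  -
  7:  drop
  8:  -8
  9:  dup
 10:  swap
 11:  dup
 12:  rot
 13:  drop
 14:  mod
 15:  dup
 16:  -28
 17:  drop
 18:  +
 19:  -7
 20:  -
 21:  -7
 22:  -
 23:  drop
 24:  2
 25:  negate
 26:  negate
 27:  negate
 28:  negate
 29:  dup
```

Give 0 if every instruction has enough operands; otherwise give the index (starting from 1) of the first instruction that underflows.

2

50 → [50]
*  — needs 2 operands, stack has 1 → underflow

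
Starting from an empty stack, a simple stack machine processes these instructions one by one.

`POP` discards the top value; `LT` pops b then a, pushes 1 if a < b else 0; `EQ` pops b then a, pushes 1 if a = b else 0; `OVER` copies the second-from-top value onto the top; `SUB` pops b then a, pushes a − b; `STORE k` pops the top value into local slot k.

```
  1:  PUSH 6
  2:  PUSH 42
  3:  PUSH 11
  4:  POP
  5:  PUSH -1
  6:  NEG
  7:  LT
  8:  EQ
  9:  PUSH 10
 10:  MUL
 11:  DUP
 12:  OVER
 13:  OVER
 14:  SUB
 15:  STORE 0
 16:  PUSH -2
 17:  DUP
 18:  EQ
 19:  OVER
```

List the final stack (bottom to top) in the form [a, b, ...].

[0, 0, 1, 0]

PUSH 6  → 6
PUSH 42 → 6 42
PUSH 11 → 6 42 11
POP     → 6 42
PUSH -1 → 6 42 -1
NEG     → 6 42 1
LT      → 6 0
EQ      → 0
PUSH 10 → 0 10
MUL     → 0
DUP     → 0 0
OVER    → 0 0 0
OVER    → 0 0 0 0
SUB     → 0 0 0
STORE 0 → 0 0
PUSH -2 → 0 0 -2
DUP     → 0 0 -2 -2
EQ      → 0 0 1
OVER    → 0 0 1 0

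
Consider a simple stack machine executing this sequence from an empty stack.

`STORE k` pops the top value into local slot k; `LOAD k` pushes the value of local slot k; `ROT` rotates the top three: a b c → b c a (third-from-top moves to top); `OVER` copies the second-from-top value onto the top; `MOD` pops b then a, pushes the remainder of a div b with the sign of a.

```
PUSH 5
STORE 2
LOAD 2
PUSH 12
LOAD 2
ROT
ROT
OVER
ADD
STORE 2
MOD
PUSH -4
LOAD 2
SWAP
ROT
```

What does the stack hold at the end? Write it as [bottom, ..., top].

[17, -4, 0]

PUSH 5  -> 5
STORE 2 -> (empty)
LOAD 2  -> 5
PUSH 12 -> 5 12
LOAD 2  -> 5 12 5
ROT     -> 12 5 5
ROT     -> 5 5 12
OVER    -> 5 5 12 5
ADD     -> 5 5 17
STORE 2 -> 5 5
MOD     -> 0
PUSH -4 -> 0 -4
LOAD 2  -> 0 -4 17
SWAP    -> 0 17 -4
ROT     -> 17 -4 0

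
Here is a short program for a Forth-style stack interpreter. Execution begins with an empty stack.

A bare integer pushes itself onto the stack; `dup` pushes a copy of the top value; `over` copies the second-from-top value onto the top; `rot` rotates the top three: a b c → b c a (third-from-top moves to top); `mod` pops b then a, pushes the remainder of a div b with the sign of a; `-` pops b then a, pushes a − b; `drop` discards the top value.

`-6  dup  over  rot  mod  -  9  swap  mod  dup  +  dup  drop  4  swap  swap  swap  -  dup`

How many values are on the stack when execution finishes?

-6   → [-6]
dup  → [-6, -6]
over → [-6, -6, -6]
rot  → [-6, -6, -6]
mod  → [-6, 0]
-    → [-6]
9    → [-6, 9]
swap → [9, -6]
mod  → [3]
dup  → [3, 3]
+    → [6]
dup  → [6, 6]
drop → [6]
4    → [6, 4]
swap → [4, 6]
swap → [6, 4]
swap → [4, 6]
-    → [-2]
dup  → [-2, -2]

2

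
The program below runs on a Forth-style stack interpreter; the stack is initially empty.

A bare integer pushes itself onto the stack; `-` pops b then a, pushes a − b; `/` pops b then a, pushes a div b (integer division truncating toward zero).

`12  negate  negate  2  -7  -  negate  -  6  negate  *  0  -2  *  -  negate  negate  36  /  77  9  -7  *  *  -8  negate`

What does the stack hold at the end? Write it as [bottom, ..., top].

[-3, -4851, 8]

12     : 12
negate : -12
negate : 12
2      : 12 2
-7     : 12 2 -7
-      : 12 9
negate : 12 -9
-      : 21
6      : 21 6
negate : 21 -6
*      : -126
0      : -126 0
-2     : -126 0 -2
*      : -126 0
-      : -126
negate : 126
negate : -126
36     : -126 36
/      : -3
77     : -3 77
9      : -3 77 9
-7     : -3 77 9 -7
*      : -3 77 -63
*      : -3 -4851
-8     : -3 -4851 -8
negate : -3 -4851 8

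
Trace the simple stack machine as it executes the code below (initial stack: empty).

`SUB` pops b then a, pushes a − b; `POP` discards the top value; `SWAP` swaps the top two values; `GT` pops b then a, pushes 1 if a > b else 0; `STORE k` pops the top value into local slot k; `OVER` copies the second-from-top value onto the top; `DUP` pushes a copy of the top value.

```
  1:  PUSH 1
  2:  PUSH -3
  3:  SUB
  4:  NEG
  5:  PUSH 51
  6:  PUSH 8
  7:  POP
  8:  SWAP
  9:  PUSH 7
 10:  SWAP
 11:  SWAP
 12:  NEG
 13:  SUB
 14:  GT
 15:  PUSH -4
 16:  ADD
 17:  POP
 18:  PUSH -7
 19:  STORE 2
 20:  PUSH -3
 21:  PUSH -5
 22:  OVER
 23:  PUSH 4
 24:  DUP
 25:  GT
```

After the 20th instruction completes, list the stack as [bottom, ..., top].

[-3]

PUSH 1   1
PUSH -3  1 -3
SUB      4
NEG      -4
PUSH 51  -4 51
PUSH 8   -4 51 8
POP      -4 51
SWAP     51 -4
PUSH 7   51 -4 7
SWAP     51 7 -4
SWAP     51 -4 7
NEG      51 -4 -7
SUB      51 3
GT       1
PUSH -4  1 -4
ADD      -3
POP      (empty)
PUSH -7  -7
STORE 2  (empty)
PUSH -3  -3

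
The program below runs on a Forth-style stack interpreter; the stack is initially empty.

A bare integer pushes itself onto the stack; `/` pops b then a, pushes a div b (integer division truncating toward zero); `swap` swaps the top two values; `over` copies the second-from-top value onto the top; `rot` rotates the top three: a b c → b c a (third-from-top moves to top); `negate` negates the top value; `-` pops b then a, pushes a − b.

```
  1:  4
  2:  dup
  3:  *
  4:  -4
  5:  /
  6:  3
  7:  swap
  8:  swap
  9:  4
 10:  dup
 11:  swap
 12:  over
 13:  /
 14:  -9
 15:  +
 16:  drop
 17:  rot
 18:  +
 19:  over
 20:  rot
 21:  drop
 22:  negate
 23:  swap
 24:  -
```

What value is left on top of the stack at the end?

-3

4      -> [4]
dup    -> [4, 4]
*      -> [16]
-4     -> [16, -4]
/      -> [-4]
3      -> [-4, 3]
swap   -> [3, -4]
swap   -> [-4, 3]
4      -> [-4, 3, 4]
dup    -> [-4, 3, 4, 4]
swap   -> [-4, 3, 4, 4]
over   -> [-4, 3, 4, 4, 4]
/      -> [-4, 3, 4, 1]
-9     -> [-4, 3, 4, 1, -9]
+      -> [-4, 3, 4, -8]
drop   -> [-4, 3, 4]
rot    -> [3, 4, -4]
+      -> [3, 0]
over   -> [3, 0, 3]
rot    -> [0, 3, 3]
drop   -> [0, 3]
negate -> [0, -3]
swap   -> [-3, 0]
-      -> [-3]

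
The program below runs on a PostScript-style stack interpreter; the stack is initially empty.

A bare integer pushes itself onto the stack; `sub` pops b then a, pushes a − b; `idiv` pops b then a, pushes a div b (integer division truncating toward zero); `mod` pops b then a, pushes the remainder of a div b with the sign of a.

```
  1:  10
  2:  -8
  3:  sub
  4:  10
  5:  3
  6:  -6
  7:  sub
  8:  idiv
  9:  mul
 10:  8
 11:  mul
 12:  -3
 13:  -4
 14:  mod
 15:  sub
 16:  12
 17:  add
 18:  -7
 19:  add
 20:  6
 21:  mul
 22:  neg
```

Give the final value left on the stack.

10    [10]
-8    [10, -8]
sub   [18]
10    [18, 10]
3     [18, 10, 3]
-6    [18, 10, 3, -6]
sub   [18, 10, 9]
idiv  [18, 1]
mul   [18]
8     [18, 8]
mul   [144]
-3    [144, -3]
-4    [144, -3, -4]
mod   [144, -3]
sub   [147]
12    [147, 12]
add   [159]
-7    [159, -7]
add   [152]
6     [152, 6]
mul   [912]
neg   [-912]

-912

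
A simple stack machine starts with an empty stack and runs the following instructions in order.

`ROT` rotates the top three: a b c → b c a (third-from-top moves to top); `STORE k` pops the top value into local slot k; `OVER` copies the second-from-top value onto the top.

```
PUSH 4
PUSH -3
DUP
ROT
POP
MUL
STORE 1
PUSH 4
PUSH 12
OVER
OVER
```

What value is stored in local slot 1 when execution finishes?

PUSH 4  -> [4]
PUSH -3 -> [4, -3]
DUP     -> [4, -3, -3]
ROT     -> [-3, -3, 4]
POP     -> [-3, -3]
MUL     -> [9]
STORE 1 -> []
PUSH 4  -> [4]
PUSH 12 -> [4, 12]
OVER    -> [4, 12, 4]
OVER    -> [4, 12, 4, 12]

9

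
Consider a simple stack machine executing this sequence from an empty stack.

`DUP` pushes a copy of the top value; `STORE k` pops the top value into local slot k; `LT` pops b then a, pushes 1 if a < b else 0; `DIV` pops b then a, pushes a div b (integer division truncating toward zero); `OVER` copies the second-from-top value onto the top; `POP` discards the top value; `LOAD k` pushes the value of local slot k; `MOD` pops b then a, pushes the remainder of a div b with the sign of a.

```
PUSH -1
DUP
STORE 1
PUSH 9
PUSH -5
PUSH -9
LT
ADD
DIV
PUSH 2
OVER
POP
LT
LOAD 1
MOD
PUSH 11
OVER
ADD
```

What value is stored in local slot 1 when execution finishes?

PUSH -1  -1
DUP      -1 -1
STORE 1  -1
PUSH 9   -1 9
PUSH -5  -1 9 -5
PUSH -9  -1 9 -5 -9
LT       -1 9 0
ADD      -1 9
DIV      0
PUSH 2   0 2
OVER     0 2 0
POP      0 2
LT       1
LOAD 1   1 -1
MOD      0
PUSH 11  0 11
OVER     0 11 0
ADD      0 11

-1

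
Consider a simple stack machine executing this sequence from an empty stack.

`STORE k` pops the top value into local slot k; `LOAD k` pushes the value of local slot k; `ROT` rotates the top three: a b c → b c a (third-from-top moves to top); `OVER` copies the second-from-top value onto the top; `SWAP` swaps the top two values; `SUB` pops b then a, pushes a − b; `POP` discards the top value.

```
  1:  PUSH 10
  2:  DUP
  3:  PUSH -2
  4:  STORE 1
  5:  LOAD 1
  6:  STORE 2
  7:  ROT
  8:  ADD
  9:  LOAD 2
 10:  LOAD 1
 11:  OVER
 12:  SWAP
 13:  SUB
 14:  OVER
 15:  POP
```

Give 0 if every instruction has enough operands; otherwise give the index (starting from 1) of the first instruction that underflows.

7

PUSH 10 -> [10]
DUP     -> [10, 10]
PUSH -2 -> [10, 10, -2]
STORE 1 -> [10, 10]
LOAD 1  -> [10, 10, -2]
STORE 2 -> [10, 10]
ROT  — needs 3 operands, stack has 2 → underflow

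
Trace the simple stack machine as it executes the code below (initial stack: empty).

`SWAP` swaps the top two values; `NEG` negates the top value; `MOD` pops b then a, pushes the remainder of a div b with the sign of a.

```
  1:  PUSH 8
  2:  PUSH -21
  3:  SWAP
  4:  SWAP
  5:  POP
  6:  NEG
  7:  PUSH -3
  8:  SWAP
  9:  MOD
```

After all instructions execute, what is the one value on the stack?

PUSH 8   : 8
PUSH -21 : 8 -21
SWAP     : -21 8
SWAP     : 8 -21
POP      : 8
NEG      : -8
PUSH -3  : -8 -3
SWAP     : -3 -8
MOD      : -3

-3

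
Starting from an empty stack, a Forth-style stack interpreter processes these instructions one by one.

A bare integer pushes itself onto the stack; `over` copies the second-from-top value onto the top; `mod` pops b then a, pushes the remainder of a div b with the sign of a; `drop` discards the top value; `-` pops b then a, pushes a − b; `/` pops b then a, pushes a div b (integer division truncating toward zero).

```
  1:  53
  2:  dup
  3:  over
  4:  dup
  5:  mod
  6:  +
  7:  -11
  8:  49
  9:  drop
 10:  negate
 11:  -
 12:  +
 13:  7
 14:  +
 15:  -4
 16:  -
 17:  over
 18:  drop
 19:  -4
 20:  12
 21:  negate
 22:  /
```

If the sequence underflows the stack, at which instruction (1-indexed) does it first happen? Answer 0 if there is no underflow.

53     -> 53
dup    -> 53 53
over   -> 53 53 53
dup    -> 53 53 53 53
mod    -> 53 53 0
+      -> 53 53
-11    -> 53 53 -11
49     -> 53 53 -11 49
drop   -> 53 53 -11
negate -> 53 53 11
-      -> 53 42
+      -> 95
7      -> 95 7
+      -> 102
-4     -> 102 -4
-      -> 106
over  — needs 2 operands, stack has 1 → underflow

17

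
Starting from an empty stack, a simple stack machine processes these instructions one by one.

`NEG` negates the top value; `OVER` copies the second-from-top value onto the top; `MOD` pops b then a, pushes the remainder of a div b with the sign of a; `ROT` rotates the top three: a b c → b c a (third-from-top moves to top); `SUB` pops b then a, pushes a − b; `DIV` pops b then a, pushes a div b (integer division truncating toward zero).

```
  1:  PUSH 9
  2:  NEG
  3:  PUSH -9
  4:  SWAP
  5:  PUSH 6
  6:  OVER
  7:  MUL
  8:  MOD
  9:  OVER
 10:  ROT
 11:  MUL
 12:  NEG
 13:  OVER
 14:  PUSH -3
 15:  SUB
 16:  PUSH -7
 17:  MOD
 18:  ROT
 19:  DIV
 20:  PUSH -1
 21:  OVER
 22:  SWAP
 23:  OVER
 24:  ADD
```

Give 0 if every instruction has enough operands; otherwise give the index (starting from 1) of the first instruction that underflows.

PUSH 9  → 9
NEG     → -9
PUSH -9 → -9 -9
SWAP    → -9 -9
PUSH 6  → -9 -9 6
OVER    → -9 -9 6 -9
MUL     → -9 -9 -54
MOD     → -9 -9
OVER    → -9 -9 -9
ROT     → -9 -9 -9
MUL     → -9 81
NEG     → -9 -81
OVER    → -9 -81 -9
PUSH -3 → -9 -81 -9 -3
SUB     → -9 -81 -6
PUSH -7 → -9 -81 -6 -7
MOD     → -9 -81 -6
ROT     → -81 -6 -9
DIV     → -81 0
PUSH -1 → -81 0 -1
OVER    → -81 0 -1 0
SWAP    → -81 0 0 -1
OVER    → -81 0 0 -1 0
ADD     → -81 0 0 -1

0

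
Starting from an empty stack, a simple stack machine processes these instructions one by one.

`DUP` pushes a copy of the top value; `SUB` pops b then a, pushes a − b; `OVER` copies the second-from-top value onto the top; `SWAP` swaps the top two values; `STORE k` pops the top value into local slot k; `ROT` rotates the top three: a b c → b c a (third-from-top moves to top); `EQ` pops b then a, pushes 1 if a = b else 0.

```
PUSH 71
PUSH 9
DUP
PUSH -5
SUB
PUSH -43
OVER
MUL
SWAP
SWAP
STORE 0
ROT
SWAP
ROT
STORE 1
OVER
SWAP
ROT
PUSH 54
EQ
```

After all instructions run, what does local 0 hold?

PUSH 71   [71]
PUSH 9    [71, 9]
DUP       [71, 9, 9]
PUSH -5   [71, 9, 9, -5]
SUB       [71, 9, 14]
PUSH -43  [71, 9, 14, -43]
OVER      [71, 9, 14, -43, 14]
MUL       [71, 9, 14, -602]
SWAP      [71, 9, -602, 14]
SWAP      [71, 9, 14, -602]
STORE 0   [71, 9, 14]
ROT       [9, 14, 71]
SWAP      [9, 71, 14]
ROT       [71, 14, 9]
STORE 1   [71, 14]
OVER      [71, 14, 71]
SWAP      [71, 71, 14]
ROT       [71, 14, 71]
PUSH 54   [71, 14, 71, 54]
EQ        [71, 14, 0]

-602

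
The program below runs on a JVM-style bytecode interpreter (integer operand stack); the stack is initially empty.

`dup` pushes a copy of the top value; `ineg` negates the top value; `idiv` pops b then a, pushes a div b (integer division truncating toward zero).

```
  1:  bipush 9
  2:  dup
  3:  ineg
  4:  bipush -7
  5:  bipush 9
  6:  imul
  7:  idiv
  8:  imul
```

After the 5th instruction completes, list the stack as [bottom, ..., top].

bipush 9   9
dup        9 9
ineg       9 -9
bipush -7  9 -9 -7
bipush 9   9 -9 -7 9

[9, -9, -7, 9]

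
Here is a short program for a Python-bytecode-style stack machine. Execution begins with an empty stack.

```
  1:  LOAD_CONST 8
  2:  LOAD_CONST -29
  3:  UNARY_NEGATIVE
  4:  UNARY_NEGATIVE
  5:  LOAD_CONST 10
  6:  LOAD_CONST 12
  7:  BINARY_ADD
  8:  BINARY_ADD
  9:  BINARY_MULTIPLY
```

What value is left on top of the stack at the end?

LOAD_CONST 8    -> [8]
LOAD_CONST -29  -> [8, -29]
UNARY_NEGATIVE  -> [8, 29]
UNARY_NEGATIVE  -> [8, -29]
LOAD_CONST 10   -> [8, -29, 10]
LOAD_CONST 12   -> [8, -29, 10, 12]
BINARY_ADD      -> [8, -29, 22]
BINARY_ADD      -> [8, -7]
BINARY_MULTIPLY -> [-56]

-56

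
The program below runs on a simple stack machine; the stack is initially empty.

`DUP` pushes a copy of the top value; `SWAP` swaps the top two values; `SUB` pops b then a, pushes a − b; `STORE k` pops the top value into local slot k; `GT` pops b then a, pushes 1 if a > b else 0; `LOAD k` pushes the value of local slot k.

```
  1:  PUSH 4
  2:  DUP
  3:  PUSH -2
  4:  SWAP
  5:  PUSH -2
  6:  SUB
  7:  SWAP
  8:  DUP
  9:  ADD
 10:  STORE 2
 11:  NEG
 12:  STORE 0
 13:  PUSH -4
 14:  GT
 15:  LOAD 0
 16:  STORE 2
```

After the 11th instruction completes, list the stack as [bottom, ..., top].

PUSH 4  : [4]
DUP     : [4, 4]
PUSH -2 : [4, 4, -2]
SWAP    : [4, -2, 4]
PUSH -2 : [4, -2, 4, -2]
SUB     : [4, -2, 6]
SWAP    : [4, 6, -2]
DUP     : [4, 6, -2, -2]
ADD     : [4, 6, -4]
STORE 2 : [4, 6]
NEG     : [4, -6]

[4, -6]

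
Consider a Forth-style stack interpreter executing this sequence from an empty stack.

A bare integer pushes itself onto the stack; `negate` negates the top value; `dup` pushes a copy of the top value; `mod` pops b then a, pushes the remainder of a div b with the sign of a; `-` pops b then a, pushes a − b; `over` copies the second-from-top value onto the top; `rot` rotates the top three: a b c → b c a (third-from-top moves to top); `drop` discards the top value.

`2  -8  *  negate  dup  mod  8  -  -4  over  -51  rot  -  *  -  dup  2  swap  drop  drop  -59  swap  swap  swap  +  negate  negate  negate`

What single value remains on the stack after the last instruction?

443

2      -> 2
-8     -> 2 -8
*      -> -16
negate -> 16
dup    -> 16 16
mod    -> 0
8      -> 0 8
-      -> -8
-4     -> -8 -4
over   -> -8 -4 -8
-51    -> -8 -4 -8 -51
rot    -> -8 -8 -51 -4
-      -> -8 -8 -47
*      -> -8 376
-      -> -384
dup    -> -384 -384
2      -> -384 -384 2
swap   -> -384 2 -384
drop   -> -384 2
drop   -> -384
-59    -> -384 -59
swap   -> -59 -384
swap   -> -384 -59
swap   -> -59 -384
+      -> -443
negate -> 443
negate -> -443
negate -> 443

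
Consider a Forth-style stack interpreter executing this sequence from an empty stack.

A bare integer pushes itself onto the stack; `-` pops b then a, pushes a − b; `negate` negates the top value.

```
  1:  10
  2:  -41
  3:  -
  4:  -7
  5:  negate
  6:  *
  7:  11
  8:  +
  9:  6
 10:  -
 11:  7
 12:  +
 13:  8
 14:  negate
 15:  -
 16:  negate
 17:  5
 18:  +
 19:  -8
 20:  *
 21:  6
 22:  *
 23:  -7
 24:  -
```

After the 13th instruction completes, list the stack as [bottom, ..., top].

[369, 8]

10     → [10]
-41    → [10, -41]
-      → [51]
-7     → [51, -7]
negate → [51, 7]
*      → [357]
11     → [357, 11]
+      → [368]
6      → [368, 6]
-      → [362]
7      → [362, 7]
+      → [369]
8      → [369, 8]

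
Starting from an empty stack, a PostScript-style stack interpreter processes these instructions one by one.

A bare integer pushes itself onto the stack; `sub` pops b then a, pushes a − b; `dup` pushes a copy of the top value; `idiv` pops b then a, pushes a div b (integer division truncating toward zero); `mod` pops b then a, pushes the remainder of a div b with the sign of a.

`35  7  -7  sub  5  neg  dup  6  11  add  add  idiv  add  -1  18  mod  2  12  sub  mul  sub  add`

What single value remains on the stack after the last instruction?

39

35   -> [35]
7    -> [35, 7]
-7   -> [35, 7, -7]
sub  -> [35, 14]
5    -> [35, 14, 5]
neg  -> [35, 14, -5]
dup  -> [35, 14, -5, -5]
6    -> [35, 14, -5, -5, 6]
11   -> [35, 14, -5, -5, 6, 11]
add  -> [35, 14, -5, -5, 17]
add  -> [35, 14, -5, 12]
idiv -> [35, 14, 0]
add  -> [35, 14]
-1   -> [35, 14, -1]
18   -> [35, 14, -1, 18]
mod  -> [35, 14, -1]
2    -> [35, 14, -1, 2]
12   -> [35, 14, -1, 2, 12]
sub  -> [35, 14, -1, -10]
mul  -> [35, 14, 10]
sub  -> [35, 4]
add  -> [39]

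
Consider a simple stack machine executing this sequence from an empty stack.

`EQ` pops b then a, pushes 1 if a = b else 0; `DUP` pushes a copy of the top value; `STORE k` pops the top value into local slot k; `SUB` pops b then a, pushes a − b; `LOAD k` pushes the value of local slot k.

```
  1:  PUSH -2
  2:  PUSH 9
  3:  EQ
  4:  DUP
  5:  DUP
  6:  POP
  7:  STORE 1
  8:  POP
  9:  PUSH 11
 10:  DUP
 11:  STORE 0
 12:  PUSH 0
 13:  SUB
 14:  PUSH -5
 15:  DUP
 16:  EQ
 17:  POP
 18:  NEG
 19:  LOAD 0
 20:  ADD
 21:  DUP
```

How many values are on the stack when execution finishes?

2

PUSH -2 → [-2]
PUSH 9  → [-2, 9]
EQ      → [0]
DUP     → [0, 0]
DUP     → [0, 0, 0]
POP     → [0, 0]
STORE 1 → [0]
POP     → []
PUSH 11 → [11]
DUP     → [11, 11]
STORE 0 → [11]
PUSH 0  → [11, 0]
SUB     → [11]
PUSH -5 → [11, -5]
DUP     → [11, -5, -5]
EQ      → [11, 1]
POP     → [11]
NEG     → [-11]
LOAD 0  → [-11, 11]
ADD     → [0]
DUP     → [0, 0]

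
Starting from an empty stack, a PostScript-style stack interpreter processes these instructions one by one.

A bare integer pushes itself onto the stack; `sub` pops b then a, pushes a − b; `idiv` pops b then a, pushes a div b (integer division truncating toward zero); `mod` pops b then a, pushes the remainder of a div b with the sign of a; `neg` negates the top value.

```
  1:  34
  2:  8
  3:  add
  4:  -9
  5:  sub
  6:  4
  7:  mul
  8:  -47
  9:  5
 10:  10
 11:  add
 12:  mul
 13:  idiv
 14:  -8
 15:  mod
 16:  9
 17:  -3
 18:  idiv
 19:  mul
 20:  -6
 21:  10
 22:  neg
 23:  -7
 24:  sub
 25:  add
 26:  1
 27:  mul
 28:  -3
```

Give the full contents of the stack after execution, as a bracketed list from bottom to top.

[0, -9, -3]

34   → 34
8    → 34 8
add  → 42
-9   → 42 -9
sub  → 51
4    → 51 4
mul  → 204
-47  → 204 -47
5    → 204 -47 5
10   → 204 -47 5 10
add  → 204 -47 15
mul  → 204 -705
idiv → 0
-8   → 0 -8
mod  → 0
9    → 0 9
-3   → 0 9 -3
idiv → 0 -3
mul  → 0
-6   → 0 -6
10   → 0 -6 10
neg  → 0 -6 -10
-7   → 0 -6 -10 -7
sub  → 0 -6 -3
add  → 0 -9
1    → 0 -9 1
mul  → 0 -9
-3   → 0 -9 -3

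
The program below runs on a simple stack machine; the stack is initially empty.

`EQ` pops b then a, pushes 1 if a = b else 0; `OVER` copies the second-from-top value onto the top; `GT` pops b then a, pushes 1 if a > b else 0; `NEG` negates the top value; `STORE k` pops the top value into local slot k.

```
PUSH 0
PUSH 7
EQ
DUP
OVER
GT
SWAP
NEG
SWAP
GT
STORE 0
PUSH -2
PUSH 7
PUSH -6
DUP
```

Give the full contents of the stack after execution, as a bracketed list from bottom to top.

PUSH 0  -> [0]
PUSH 7  -> [0, 7]
EQ      -> [0]
DUP     -> [0, 0]
OVER    -> [0, 0, 0]
GT      -> [0, 0]
SWAP    -> [0, 0]
NEG     -> [0, 0]
SWAP    -> [0, 0]
GT      -> [0]
STORE 0 -> []
PUSH -2 -> [-2]
PUSH 7  -> [-2, 7]
PUSH -6 -> [-2, 7, -6]
DUP     -> [-2, 7, -6, -6]

[-2, 7, -6, -6]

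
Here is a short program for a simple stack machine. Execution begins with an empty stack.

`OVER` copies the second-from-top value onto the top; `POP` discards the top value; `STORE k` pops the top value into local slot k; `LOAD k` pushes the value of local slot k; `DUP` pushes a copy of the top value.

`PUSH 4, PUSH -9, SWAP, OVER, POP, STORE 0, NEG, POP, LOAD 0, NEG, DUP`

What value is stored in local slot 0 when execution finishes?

4

PUSH 4   [4]
PUSH -9  [4, -9]
SWAP     [-9, 4]
OVER     [-9, 4, -9]
POP      [-9, 4]
STORE 0  [-9]
NEG      [9]
POP      []
LOAD 0   [4]
NEG      [-4]
DUP      [-4, -4]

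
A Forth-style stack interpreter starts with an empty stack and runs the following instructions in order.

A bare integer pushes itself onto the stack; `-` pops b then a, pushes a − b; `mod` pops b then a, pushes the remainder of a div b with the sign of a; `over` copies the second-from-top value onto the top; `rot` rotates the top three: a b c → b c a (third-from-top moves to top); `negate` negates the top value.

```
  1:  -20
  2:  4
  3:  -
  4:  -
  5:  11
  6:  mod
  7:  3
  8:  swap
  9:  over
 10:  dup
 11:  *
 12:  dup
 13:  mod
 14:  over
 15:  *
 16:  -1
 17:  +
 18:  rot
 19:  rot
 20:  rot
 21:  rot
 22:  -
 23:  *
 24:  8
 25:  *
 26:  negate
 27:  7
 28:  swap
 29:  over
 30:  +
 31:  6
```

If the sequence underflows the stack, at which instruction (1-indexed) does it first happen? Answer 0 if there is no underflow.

-20 → -20
4   → -20 4
-   → -24
-  — needs 2 operands, stack has 1 → underflow

4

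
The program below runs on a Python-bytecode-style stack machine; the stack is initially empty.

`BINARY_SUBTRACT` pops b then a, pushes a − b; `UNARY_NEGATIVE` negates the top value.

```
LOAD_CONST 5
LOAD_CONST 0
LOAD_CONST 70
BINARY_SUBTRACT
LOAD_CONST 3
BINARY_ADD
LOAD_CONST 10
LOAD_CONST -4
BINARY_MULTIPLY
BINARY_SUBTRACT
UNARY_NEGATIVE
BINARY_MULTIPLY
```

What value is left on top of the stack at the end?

135

LOAD_CONST 5    : [5]
LOAD_CONST 0    : [5, 0]
LOAD_CONST 70   : [5, 0, 70]
BINARY_SUBTRACT : [5, -70]
LOAD_CONST 3    : [5, -70, 3]
BINARY_ADD      : [5, -67]
LOAD_CONST 10   : [5, -67, 10]
LOAD_CONST -4   : [5, -67, 10, -4]
BINARY_MULTIPLY : [5, -67, -40]
BINARY_SUBTRACT : [5, -27]
UNARY_NEGATIVE  : [5, 27]
BINARY_MULTIPLY : [135]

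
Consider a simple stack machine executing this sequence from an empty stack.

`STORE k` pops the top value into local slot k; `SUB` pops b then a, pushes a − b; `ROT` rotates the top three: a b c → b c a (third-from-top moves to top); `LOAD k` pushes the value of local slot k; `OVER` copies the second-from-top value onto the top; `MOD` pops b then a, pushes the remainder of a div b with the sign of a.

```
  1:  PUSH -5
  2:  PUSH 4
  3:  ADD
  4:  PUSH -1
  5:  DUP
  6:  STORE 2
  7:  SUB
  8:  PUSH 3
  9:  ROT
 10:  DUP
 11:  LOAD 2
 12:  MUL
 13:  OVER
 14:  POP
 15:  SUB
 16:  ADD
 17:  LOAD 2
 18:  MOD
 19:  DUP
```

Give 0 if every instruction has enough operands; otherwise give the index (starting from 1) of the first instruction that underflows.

PUSH -5  -5
PUSH 4   -5 4
ADD      -1
PUSH -1  -1 -1
DUP      -1 -1 -1
STORE 2  -1 -1
SUB      0
PUSH 3   0 3
ROT  — needs 3 operands, stack has 2 → underflow

9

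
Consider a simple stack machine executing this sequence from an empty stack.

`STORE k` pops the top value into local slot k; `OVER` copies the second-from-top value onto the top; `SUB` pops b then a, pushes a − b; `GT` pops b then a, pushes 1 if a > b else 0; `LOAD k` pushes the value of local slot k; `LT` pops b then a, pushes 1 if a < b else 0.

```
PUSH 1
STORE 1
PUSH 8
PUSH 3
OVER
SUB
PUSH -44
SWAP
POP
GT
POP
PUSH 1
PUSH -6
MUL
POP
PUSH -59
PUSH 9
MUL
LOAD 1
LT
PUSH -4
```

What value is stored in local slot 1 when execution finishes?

PUSH 1   : 1
STORE 1  : (empty)
PUSH 8   : 8
PUSH 3   : 8 3
OVER     : 8 3 8
SUB      : 8 -5
PUSH -44 : 8 -5 -44
SWAP     : 8 -44 -5
POP      : 8 -44
GT       : 1
POP      : (empty)
PUSH 1   : 1
PUSH -6  : 1 -6
MUL      : -6
POP      : (empty)
PUSH -59 : -59
PUSH 9   : -59 9
MUL      : -531
LOAD 1   : -531 1
LT       : 1
PUSH -4  : 1 -4

1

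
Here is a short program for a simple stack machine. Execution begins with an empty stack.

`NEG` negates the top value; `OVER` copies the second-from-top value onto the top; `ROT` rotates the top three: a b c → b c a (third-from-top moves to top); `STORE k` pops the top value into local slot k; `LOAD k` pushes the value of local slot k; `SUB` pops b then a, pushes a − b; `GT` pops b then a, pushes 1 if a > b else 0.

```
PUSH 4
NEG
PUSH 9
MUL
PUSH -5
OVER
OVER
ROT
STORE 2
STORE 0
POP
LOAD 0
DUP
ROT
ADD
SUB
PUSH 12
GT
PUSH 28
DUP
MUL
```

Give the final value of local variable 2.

PUSH 4  → 4
NEG     → -4
PUSH 9  → -4 9
MUL     → -36
PUSH -5 → -36 -5
OVER    → -36 -5 -36
OVER    → -36 -5 -36 -5
ROT     → -36 -36 -5 -5
STORE 2 → -36 -36 -5
STORE 0 → -36 -36
POP     → -36
LOAD 0  → -36 -5
DUP     → -36 -5 -5
ROT     → -5 -5 -36
ADD     → -5 -41
SUB     → 36
PUSH 12 → 36 12
GT      → 1
PUSH 28 → 1 28
DUP     → 1 28 28
MUL     → 1 784

-5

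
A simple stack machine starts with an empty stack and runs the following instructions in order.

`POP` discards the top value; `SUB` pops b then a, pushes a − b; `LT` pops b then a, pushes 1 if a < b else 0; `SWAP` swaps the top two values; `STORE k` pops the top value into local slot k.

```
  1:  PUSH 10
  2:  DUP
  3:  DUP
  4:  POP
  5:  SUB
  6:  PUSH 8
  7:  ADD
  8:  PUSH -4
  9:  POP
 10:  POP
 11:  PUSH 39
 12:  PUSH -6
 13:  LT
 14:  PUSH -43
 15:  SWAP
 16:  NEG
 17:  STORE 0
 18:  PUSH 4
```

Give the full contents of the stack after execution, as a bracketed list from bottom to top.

[-43, 4]

PUSH 10  : 10
DUP      : 10 10
DUP      : 10 10 10
POP      : 10 10
SUB      : 0
PUSH 8   : 0 8
ADD      : 8
PUSH -4  : 8 -4
POP      : 8
POP      : (empty)
PUSH 39  : 39
PUSH -6  : 39 -6
LT       : 0
PUSH -43 : 0 -43
SWAP     : -43 0
NEG      : -43 0
STORE 0  : -43
PUSH 4   : -43 4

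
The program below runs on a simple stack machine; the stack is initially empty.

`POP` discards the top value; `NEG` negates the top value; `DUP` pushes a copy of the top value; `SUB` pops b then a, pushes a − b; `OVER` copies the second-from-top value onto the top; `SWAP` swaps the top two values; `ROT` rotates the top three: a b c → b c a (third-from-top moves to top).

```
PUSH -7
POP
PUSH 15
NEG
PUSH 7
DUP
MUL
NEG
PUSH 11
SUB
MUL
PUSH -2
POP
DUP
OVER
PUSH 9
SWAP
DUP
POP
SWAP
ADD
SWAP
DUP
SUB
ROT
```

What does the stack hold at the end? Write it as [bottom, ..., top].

[909, 0, 900]

PUSH -7 → -7
POP     → (empty)
PUSH 15 → 15
NEG     → -15
PUSH 7  → -15 7
DUP     → -15 7 7
MUL     → -15 49
NEG     → -15 -49
PUSH 11 → -15 -49 11
SUB     → -15 -60
MUL     → 900
PUSH -2 → 900 -2
POP     → 900
DUP     → 900 900
OVER    → 900 900 900
PUSH 9  → 900 900 900 9
SWAP    → 900 900 9 900
DUP     → 900 900 9 900 900
POP     → 900 900 9 900
SWAP    → 900 900 900 9
ADD     → 900 900 909
SWAP    → 900 909 900
DUP     → 900 909 900 900
SUB     → 900 909 0
ROT     → 909 0 900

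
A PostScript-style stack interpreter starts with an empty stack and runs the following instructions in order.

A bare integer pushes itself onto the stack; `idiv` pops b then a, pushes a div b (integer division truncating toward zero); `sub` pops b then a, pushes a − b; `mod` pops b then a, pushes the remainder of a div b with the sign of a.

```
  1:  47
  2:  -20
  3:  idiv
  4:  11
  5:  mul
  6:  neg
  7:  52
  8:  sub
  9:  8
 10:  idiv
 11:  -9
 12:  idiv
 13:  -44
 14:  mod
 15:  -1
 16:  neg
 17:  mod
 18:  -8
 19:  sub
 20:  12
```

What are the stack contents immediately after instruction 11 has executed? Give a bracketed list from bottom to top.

[-3, -9]

47    47
-20   47 -20
idiv  -2
11    -2 11
mul   -22
neg   22
52    22 52
sub   -30
8     -30 8
idiv  -3
-9    -3 -9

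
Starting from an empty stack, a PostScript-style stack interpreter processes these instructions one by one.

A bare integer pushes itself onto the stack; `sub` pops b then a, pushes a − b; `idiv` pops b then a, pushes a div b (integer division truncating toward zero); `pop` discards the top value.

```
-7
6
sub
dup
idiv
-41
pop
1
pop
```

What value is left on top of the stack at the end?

1

-7   -> -7
6    -> -7 6
sub  -> -13
dup  -> -13 -13
idiv -> 1
-41  -> 1 -41
pop  -> 1
1    -> 1 1
pop  -> 1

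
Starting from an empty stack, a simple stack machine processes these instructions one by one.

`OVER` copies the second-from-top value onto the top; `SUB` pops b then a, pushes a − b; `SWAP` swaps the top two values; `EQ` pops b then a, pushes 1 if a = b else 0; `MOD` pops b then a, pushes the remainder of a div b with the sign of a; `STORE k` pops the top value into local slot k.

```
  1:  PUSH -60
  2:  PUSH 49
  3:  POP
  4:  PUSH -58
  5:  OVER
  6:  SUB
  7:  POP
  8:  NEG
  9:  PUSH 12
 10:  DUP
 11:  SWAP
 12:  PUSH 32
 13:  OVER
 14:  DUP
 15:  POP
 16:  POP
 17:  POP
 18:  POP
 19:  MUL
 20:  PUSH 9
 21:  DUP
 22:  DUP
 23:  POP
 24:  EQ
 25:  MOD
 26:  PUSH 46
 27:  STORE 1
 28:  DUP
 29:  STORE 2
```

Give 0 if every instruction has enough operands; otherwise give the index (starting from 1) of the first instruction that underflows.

0

PUSH -60  [-60]
PUSH 49   [-60, 49]
POP       [-60]
PUSH -58  [-60, -58]
OVER      [-60, -58, -60]
SUB       [-60, 2]
POP       [-60]
NEG       [60]
PUSH 12   [60, 12]
DUP       [60, 12, 12]
SWAP      [60, 12, 12]
PUSH 32   [60, 12, 12, 32]
OVER      [60, 12, 12, 32, 12]
DUP       [60, 12, 12, 32, 12, 12]
POP       [60, 12, 12, 32, 12]
POP       [60, 12, 12, 32]
POP       [60, 12, 12]
POP       [60, 12]
MUL       [720]
PUSH 9    [720, 9]
DUP       [720, 9, 9]
DUP       [720, 9, 9, 9]
POP       [720, 9, 9]
EQ        [720, 1]
MOD       [0]
PUSH 46   [0, 46]
STORE 1   [0]
DUP       [0, 0]
STORE 2   [0]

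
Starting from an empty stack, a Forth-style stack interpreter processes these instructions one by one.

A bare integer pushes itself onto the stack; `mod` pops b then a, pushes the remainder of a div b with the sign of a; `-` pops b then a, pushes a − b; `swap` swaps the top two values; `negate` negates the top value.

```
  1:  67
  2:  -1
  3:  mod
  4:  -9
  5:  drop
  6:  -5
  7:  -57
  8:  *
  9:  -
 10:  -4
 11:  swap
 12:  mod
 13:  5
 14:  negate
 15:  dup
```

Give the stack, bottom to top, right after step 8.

[0, 285]

67   : [67]
-1   : [67, -1]
mod  : [0]
-9   : [0, -9]
drop : [0]
-5   : [0, -5]
-57  : [0, -5, -57]
*    : [0, 285]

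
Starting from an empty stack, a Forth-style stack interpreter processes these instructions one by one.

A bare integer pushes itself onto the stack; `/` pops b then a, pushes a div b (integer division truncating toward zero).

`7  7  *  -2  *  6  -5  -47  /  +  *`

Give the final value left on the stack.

7   -> [7]
7   -> [7, 7]
*   -> [49]
-2  -> [49, -2]
*   -> [-98]
6   -> [-98, 6]
-5  -> [-98, 6, -5]
-47 -> [-98, 6, -5, -47]
/   -> [-98, 6, 0]
+   -> [-98, 6]
*   -> [-588]

-588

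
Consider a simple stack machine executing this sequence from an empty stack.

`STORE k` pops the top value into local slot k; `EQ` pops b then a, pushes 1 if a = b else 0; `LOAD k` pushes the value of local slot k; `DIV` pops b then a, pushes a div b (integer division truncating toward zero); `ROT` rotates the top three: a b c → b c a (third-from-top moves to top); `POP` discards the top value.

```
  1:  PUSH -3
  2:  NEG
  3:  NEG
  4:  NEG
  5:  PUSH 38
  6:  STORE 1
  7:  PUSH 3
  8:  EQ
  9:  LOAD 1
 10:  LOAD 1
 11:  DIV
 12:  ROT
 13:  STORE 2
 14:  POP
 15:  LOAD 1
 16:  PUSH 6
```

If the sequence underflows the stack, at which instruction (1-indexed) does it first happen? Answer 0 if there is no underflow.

PUSH -3 -> -3
NEG     -> 3
NEG     -> -3
NEG     -> 3
PUSH 38 -> 3 38
STORE 1 -> 3
PUSH 3  -> 3 3
EQ      -> 1
LOAD 1  -> 1 38
LOAD 1  -> 1 38 38
DIV     -> 1 1
ROT  — needs 3 operands, stack has 2 → underflow

12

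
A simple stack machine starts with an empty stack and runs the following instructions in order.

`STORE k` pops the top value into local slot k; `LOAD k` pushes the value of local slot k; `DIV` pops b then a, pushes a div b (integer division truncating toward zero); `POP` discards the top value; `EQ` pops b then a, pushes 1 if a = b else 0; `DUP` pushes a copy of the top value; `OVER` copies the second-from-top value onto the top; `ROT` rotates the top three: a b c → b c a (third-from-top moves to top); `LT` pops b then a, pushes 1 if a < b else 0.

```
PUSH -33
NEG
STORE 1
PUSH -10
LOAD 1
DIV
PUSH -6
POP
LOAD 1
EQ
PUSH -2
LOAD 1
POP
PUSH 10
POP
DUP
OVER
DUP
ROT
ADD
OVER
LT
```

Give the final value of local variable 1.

33

PUSH -33 -> [-33]
NEG      -> [33]
STORE 1  -> []
PUSH -10 -> [-10]
LOAD 1   -> [-10, 33]
DIV      -> [0]
PUSH -6  -> [0, -6]
POP      -> [0]
LOAD 1   -> [0, 33]
EQ       -> [0]
PUSH -2  -> [0, -2]
LOAD 1   -> [0, -2, 33]
POP      -> [0, -2]
PUSH 10  -> [0, -2, 10]
POP      -> [0, -2]
DUP      -> [0, -2, -2]
OVER     -> [0, -2, -2, -2]
DUP      -> [0, -2, -2, -2, -2]
ROT      -> [0, -2, -2, -2, -2]
ADD      -> [0, -2, -2, -4]
OVER     -> [0, -2, -2, -4, -2]
LT       -> [0, -2, -2, 1]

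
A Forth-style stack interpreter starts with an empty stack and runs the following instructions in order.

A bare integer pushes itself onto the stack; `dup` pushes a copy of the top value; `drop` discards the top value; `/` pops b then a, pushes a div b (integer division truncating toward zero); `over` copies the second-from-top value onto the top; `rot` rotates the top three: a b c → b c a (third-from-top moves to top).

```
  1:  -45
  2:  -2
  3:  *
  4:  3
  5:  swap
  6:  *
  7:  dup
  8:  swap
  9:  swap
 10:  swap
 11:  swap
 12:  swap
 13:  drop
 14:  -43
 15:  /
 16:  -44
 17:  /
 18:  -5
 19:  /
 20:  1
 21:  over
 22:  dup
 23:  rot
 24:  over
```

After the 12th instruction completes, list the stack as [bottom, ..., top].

-45  : -45
-2   : -45 -2
*    : 90
3    : 90 3
swap : 3 90
*    : 270
dup  : 270 270
swap : 270 270
swap : 270 270
swap : 270 270
swap : 270 270
swap : 270 270

[270, 270]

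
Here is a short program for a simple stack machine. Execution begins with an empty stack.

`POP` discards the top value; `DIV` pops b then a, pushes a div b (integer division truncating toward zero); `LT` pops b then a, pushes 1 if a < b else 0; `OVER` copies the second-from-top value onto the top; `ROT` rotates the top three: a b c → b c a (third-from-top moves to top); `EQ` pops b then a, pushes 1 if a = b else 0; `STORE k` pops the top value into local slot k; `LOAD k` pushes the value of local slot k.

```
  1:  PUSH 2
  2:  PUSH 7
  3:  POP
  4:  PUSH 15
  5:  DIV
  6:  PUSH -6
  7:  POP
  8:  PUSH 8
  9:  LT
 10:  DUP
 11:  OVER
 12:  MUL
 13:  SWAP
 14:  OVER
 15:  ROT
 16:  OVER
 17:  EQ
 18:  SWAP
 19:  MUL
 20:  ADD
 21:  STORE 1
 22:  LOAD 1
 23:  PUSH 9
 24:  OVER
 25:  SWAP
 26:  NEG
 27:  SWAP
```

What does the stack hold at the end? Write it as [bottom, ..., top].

PUSH 2   [2]
PUSH 7   [2, 7]
POP      [2]
PUSH 15  [2, 15]
DIV      [0]
PUSH -6  [0, -6]
POP      [0]
PUSH 8   [0, 8]
LT       [1]
DUP      [1, 1]
OVER     [1, 1, 1]
MUL      [1, 1]
SWAP     [1, 1]
OVER     [1, 1, 1]
ROT      [1, 1, 1]
OVER     [1, 1, 1, 1]
EQ       [1, 1, 1]
SWAP     [1, 1, 1]
MUL      [1, 1]
ADD      [2]
STORE 1  []
LOAD 1   [2]
PUSH 9   [2, 9]
OVER     [2, 9, 2]
SWAP     [2, 2, 9]
NEG      [2, 2, -9]
SWAP     [2, -9, 2]

[2, -9, 2]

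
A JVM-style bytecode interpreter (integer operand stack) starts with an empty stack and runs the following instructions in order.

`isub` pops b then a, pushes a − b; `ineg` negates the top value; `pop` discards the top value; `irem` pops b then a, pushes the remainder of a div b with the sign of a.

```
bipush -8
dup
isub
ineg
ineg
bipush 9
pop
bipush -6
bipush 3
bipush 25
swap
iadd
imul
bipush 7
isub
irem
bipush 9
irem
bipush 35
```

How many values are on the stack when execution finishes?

2

bipush -8 : [-8]
dup       : [-8, -8]
isub      : [0]
ineg      : [0]
ineg      : [0]
bipush 9  : [0, 9]
pop       : [0]
bipush -6 : [0, -6]
bipush 3  : [0, -6, 3]
bipush 25 : [0, -6, 3, 25]
swap      : [0, -6, 25, 3]
iadd      : [0, -6, 28]
imul      : [0, -168]
bipush 7  : [0, -168, 7]
isub      : [0, -175]
irem      : [0]
bipush 9  : [0, 9]
irem      : [0]
bipush 35 : [0, 35]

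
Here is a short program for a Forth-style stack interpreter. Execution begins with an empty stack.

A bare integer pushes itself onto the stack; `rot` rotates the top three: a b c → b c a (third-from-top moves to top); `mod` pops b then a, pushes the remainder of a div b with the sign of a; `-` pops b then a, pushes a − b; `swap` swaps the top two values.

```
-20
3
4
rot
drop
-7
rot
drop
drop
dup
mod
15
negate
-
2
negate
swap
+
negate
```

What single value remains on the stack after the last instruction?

-13

-20    : [-20]
3      : [-20, 3]
4      : [-20, 3, 4]
rot    : [3, 4, -20]
drop   : [3, 4]
-7     : [3, 4, -7]
rot    : [4, -7, 3]
drop   : [4, -7]
drop   : [4]
dup    : [4, 4]
mod    : [0]
15     : [0, 15]
negate : [0, -15]
-      : [15]
2      : [15, 2]
negate : [15, -2]
swap   : [-2, 15]
+      : [13]
negate : [-13]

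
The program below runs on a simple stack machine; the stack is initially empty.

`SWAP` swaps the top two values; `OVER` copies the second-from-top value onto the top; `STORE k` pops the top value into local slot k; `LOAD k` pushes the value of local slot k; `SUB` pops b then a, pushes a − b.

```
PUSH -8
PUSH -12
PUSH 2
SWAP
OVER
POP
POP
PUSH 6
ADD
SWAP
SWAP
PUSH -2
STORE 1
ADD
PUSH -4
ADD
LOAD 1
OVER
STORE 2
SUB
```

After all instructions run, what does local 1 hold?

PUSH -8  : -8
PUSH -12 : -8 -12
PUSH 2   : -8 -12 2
SWAP     : -8 2 -12
OVER     : -8 2 -12 2
POP      : -8 2 -12
POP      : -8 2
PUSH 6   : -8 2 6
ADD      : -8 8
SWAP     : 8 -8
SWAP     : -8 8
PUSH -2  : -8 8 -2
STORE 1  : -8 8
ADD      : 0
PUSH -4  : 0 -4
ADD      : -4
LOAD 1   : -4 -2
OVER     : -4 -2 -4
STORE 2  : -4 -2
SUB      : -2

-2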